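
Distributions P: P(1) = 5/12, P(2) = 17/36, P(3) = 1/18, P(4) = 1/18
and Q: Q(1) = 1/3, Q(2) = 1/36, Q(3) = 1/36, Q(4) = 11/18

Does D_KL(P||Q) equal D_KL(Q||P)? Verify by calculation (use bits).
D_KL(P||Q) = 1.9277 bits, D_KL(Q||P) = 1.8655 bits. No — D_KL(P||Q) ≠ D_KL(Q||P) for this pair.

D_KL(P||Q) = Σ P(x) log₂(P(x)/Q(x))

Computing term by term:
  P(1)·log₂(P(1)/Q(1)) = (5/12)·log₂((5/12)/(1/3)) = 0.13414
  P(2)·log₂(P(2)/Q(2)) = (17/36)·log₂((17/36)/(1/36)) = 1.93019
  P(3)·log₂(P(3)/Q(3)) = (1/18)·log₂((1/18)/(1/36)) = 0.05556
  P(4)·log₂(P(4)/Q(4)) = (1/18)·log₂((1/18)/(11/18)) = -0.19219

D_KL(P||Q) = 0.13414 + 1.93019 + 0.05556 - 0.19219 = 1.92770 ≈ 1.9277 bits

D_KL(Q||P) = Σ Q(x) log₂(Q(x)/P(x))

Computing term by term:
  Q(1)·log₂(Q(1)/P(1)) = (1/3)·log₂((1/3)/(5/12)) = -0.10731
  Q(2)·log₂(Q(2)/P(2)) = (1/36)·log₂((1/36)/(17/36)) = -0.11354
  Q(3)·log₂(Q(3)/P(3)) = (1/36)·log₂((1/36)/(1/18)) = -0.02778
  Q(4)·log₂(Q(4)/P(4)) = (11/18)·log₂((11/18)/(1/18)) = 2.11410

D_KL(Q||P) = -0.10731 - 0.11354 - 0.02778 + 2.11410 = 1.86547 ≈ 1.8655 bits

These are NOT equal (difference: 0.0622 bits). KL divergence is asymmetric: D_KL(P||Q) ≠ D_KL(Q||P) in general.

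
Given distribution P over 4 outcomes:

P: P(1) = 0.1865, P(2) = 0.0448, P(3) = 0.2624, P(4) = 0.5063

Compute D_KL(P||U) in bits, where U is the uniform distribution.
0.3438 bits

U(i) = 1/4 for all i

D_KL(P||U) = Σ P(x) log₂(P(x) / (1/4))
           = Σ P(x) log₂(P(x)) + log₂(4)
           = log₂(4) - H(P)

H(P) = -Σ P(x) log₂(P(x)):
  -P(1)·log₂(P(1)) = -(0.1865)·log₂(0.1865) = 0.45184
  -P(2)·log₂(P(2)) = -(0.0448)·log₂(0.0448) = 0.20072
  -P(3)·log₂(P(3)) = -(0.2624)·log₂(0.2624) = 0.50647
  -P(4)·log₂(P(4)) = -(0.5063)·log₂(0.5063) = 0.49715
H(P) = 0.45184 + 0.20072 + 0.50647 + 0.49715 = 1.65618 bits

log₂(4) = 2.00000 bits

D_KL(P||U) = 2.00000 - 1.65618 = 0.34382 ≈ 0.3438 bits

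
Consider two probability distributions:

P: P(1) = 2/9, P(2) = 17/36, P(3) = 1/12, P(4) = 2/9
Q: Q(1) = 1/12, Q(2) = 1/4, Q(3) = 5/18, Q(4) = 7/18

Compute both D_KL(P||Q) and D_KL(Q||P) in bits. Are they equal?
D_KL(P||Q) = 0.4236 bits, D_KL(Q||P) = 0.4492 bits. No, they are not equal.

D_KL(P||Q) = Σ P(x) log₂(P(x)/Q(x))

Computing term by term:
  P(1)·log₂(P(1)/Q(1)) = (2/9)·log₂((2/9)/(1/12)) = 0.31445
  P(2)·log₂(P(2)/Q(2)) = (17/36)·log₂((17/36)/(1/4)) = 0.43328
  P(3)·log₂(P(3)/Q(3)) = (1/12)·log₂((1/12)/(5/18)) = -0.14475
  P(4)·log₂(P(4)/Q(4)) = (2/9)·log₂((2/9)/(7/18)) = -0.17941

D_KL(P||Q) = 0.31445 + 0.43328 - 0.14475 - 0.17941 = 0.42357 ≈ 0.4236 bits

D_KL(Q||P) = Σ Q(x) log₂(Q(x)/P(x))

Computing term by term:
  Q(1)·log₂(Q(1)/P(1)) = (1/12)·log₂((1/12)/(2/9)) = -0.11792
  Q(2)·log₂(Q(2)/P(2)) = (1/4)·log₂((1/4)/(17/36)) = -0.22938
  Q(3)·log₂(Q(3)/P(3)) = (5/18)·log₂((5/18)/(1/12)) = 0.48249
  Q(4)·log₂(Q(4)/P(4)) = (7/18)·log₂((7/18)/(2/9)) = 0.31397

D_KL(Q||P) = -0.11792 - 0.22938 + 0.48249 + 0.31397 = 0.44916 ≈ 0.4492 bits

These are NOT equal (difference: 0.0256 bits). KL divergence is asymmetric: D_KL(P||Q) ≠ D_KL(Q||P) in general.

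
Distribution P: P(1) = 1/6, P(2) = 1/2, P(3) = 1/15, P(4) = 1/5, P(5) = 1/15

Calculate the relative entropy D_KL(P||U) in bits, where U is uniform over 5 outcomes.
0.4058 bits

U(i) = 1/5 for all i

D_KL(P||U) = Σ P(x) log₂(P(x) / (1/5))
           = Σ P(x) log₂(P(x)) + log₂(5)
           = log₂(5) - H(P)

H(P) = -Σ P(x) log₂(P(x)):
  -P(1)·log₂(P(1)) = -(1/6)·log₂(1/6) = 0.43083
  -P(2)·log₂(P(2)) = -(1/2)·log₂(1/2) = 0.50000
  -P(3)·log₂(P(3)) = -(1/15)·log₂(1/15) = 0.26046
  -P(4)·log₂(P(4)) = -(1/5)·log₂(1/5) = 0.46439
  -P(5)·log₂(P(5)) = -(1/15)·log₂(1/15) = 0.26046
H(P) = 0.43083 + 0.50000 + 0.26046 + 0.46439 + 0.26046 = 1.91614 bits

log₂(5) = 2.32193 bits

D_KL(P||U) = 2.32193 - 1.91614 = 0.40579 ≈ 0.4058 bits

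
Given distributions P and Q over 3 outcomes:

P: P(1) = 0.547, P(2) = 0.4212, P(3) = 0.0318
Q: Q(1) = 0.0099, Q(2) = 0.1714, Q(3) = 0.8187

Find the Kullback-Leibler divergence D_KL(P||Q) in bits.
3.5634 bits

D_KL(P||Q) = Σ P(x) log₂(P(x)/Q(x))

Computing term by term:
  P(1)·log₂(P(1)/Q(1)) = 0.547·log₂(0.547/0.0099) = 3.16602
  P(2)·log₂(P(2)/Q(2)) = 0.4212·log₂(0.4212/0.1714) = 0.54635
  P(3)·log₂(P(3)/Q(3)) = 0.0318·log₂(0.0318/0.8187) = -0.14902

D_KL(P||Q) = 3.16602 + 0.54635 - 0.14902 = 3.56335 ≈ 3.5634 bits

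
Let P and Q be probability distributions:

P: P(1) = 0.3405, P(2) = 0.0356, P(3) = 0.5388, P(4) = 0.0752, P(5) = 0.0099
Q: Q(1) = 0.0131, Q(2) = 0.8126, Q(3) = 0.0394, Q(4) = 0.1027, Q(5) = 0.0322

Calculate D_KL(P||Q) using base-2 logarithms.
3.4222 bits

D_KL(P||Q) = Σ P(x) log₂(P(x)/Q(x))

Computing term by term:
  P(1)·log₂(P(1)/Q(1)) = 0.3405·log₂(0.3405/0.0131) = 1.60036
  P(2)·log₂(P(2)/Q(2)) = 0.0356·log₂(0.0356/0.8126) = -0.16065
  P(3)·log₂(P(3)/Q(3)) = 0.5388·log₂(0.5388/0.0394) = 2.03315
  P(4)·log₂(P(4)/Q(4)) = 0.0752·log₂(0.0752/0.1027) = -0.03381
  P(5)·log₂(P(5)/Q(5)) = 0.0099·log₂(0.0099/0.0322) = -0.01685

D_KL(P||Q) = 1.60036 - 0.16065 + 2.03315 - 0.03381 - 0.01685 = 3.42220 ≈ 3.4222 bits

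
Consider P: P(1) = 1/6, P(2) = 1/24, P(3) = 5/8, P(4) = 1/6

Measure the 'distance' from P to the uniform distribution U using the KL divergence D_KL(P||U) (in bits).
0.5235 bits

U(i) = 1/4 for all i

D_KL(P||U) = Σ P(x) log₂(P(x) / (1/4))
           = Σ P(x) log₂(P(x)) + log₂(4)
           = log₂(4) - H(P)

H(P) = -Σ P(x) log₂(P(x)):
  -P(1)·log₂(P(1)) = -(1/6)·log₂(1/6) = 0.43083
  -P(2)·log₂(P(2)) = -(1/24)·log₂(1/24) = 0.19104
  -P(3)·log₂(P(3)) = -(5/8)·log₂(5/8) = 0.42379
  -P(4)·log₂(P(4)) = -(1/6)·log₂(1/6) = 0.43083
H(P) = 0.43083 + 0.19104 + 0.42379 + 0.43083 = 1.47649 bits

log₂(4) = 2.00000 bits

D_KL(P||U) = 2.00000 - 1.47649 = 0.52351 ≈ 0.5235 bits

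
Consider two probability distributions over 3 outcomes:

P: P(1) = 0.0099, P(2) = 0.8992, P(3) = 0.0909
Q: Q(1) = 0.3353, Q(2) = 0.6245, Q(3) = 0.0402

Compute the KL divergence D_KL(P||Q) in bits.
0.5296 bits

D_KL(P||Q) = Σ P(x) log₂(P(x)/Q(x))

Computing term by term:
  P(1)·log₂(P(1)/Q(1)) = 0.0099·log₂(0.0099/0.3353) = -0.05031
  P(2)·log₂(P(2)/Q(2)) = 0.8992·log₂(0.8992/0.6245) = 0.47293
  P(3)·log₂(P(3)/Q(3)) = 0.0909·log₂(0.0909/0.0402) = 0.10700

D_KL(P||Q) = -0.05031 + 0.47293 + 0.10700 = 0.52962 ≈ 0.5296 bits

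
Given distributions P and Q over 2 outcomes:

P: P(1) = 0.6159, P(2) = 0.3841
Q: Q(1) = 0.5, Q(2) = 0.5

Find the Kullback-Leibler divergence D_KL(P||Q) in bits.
0.0391 bits

D_KL(P||Q) = Σ P(x) log₂(P(x)/Q(x))

Computing term by term:
  P(1)·log₂(P(1)/Q(1)) = 0.6159·log₂(0.6159/0.5) = 0.18524
  P(2)·log₂(P(2)/Q(2)) = 0.3841·log₂(0.3841/0.5) = -0.14613

D_KL(P||Q) = 0.18524 - 0.14613 = 0.03911 ≈ 0.0391 bits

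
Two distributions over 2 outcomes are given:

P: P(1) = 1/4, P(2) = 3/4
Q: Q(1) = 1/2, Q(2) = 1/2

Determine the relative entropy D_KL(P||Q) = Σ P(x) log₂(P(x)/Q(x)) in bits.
0.1887 bits

D_KL(P||Q) = Σ P(x) log₂(P(x)/Q(x))

Computing term by term:
  P(1)·log₂(P(1)/Q(1)) = (1/4)·log₂((1/4)/(1/2)) = -0.25000
  P(2)·log₂(P(2)/Q(2)) = (3/4)·log₂((3/4)/(1/2)) = 0.43872

D_KL(P||Q) = -0.25000 + 0.43872 = 0.18872 ≈ 0.1887 bits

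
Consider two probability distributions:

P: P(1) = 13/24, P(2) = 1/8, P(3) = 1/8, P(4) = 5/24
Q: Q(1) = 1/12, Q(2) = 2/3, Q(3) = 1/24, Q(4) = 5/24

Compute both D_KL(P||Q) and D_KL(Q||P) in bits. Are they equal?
D_KL(P||Q) = 1.3590 bits, D_KL(Q||P) = 1.3189 bits. No, they are not equal.

D_KL(P||Q) = Σ P(x) log₂(P(x)/Q(x))

Computing term by term:
  P(1)·log₂(P(1)/Q(1)) = (13/24)·log₂((13/24)/(1/12)) = 1.46274
  P(2)·log₂(P(2)/Q(2)) = (1/8)·log₂((1/8)/(2/3)) = -0.30188
  P(3)·log₂(P(3)/Q(3)) = (1/8)·log₂((1/8)/(1/24)) = 0.19812
  P(4)·log₂(P(4)/Q(4)) = (5/24)·log₂((5/24)/(5/24)) = 0.00000

D_KL(P||Q) = 1.46274 - 0.30188 + 0.19812 + 0.00000 = 1.35898 ≈ 1.3590 bits

D_KL(Q||P) = Σ Q(x) log₂(Q(x)/P(x))

Computing term by term:
  Q(1)·log₂(Q(1)/P(1)) = (1/12)·log₂((1/12)/(13/24)) = -0.22504
  Q(2)·log₂(Q(2)/P(2)) = (2/3)·log₂((2/3)/(1/8)) = 1.61002
  Q(3)·log₂(Q(3)/P(3)) = (1/24)·log₂((1/24)/(1/8)) = -0.06604
  Q(4)·log₂(Q(4)/P(4)) = (5/24)·log₂((5/24)/(5/24)) = 0.00000

D_KL(Q||P) = -0.22504 + 1.61002 - 0.06604 + 0.00000 = 1.31894 ≈ 1.3189 bits

These are NOT equal (difference: 0.0401 bits). KL divergence is asymmetric: D_KL(P||Q) ≠ D_KL(Q||P) in general.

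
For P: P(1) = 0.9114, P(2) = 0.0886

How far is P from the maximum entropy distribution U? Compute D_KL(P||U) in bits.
0.5682 bits

U(i) = 1/2 for all i

D_KL(P||U) = Σ P(x) log₂(P(x) / (1/2))
           = Σ P(x) log₂(P(x)) + log₂(2)
           = log₂(2) - H(P)

H(P) = -Σ P(x) log₂(P(x)):
  -P(1)·log₂(P(1)) = -(0.9114)·log₂(0.9114) = 0.12199
  -P(2)·log₂(P(2)) = -(0.0886)·log₂(0.0886) = 0.30979
H(P) = 0.12199 + 0.30979 = 0.43178 bits

log₂(2) = 1.00000 bits

D_KL(P||U) = 1.00000 - 0.43178 = 0.56822 ≈ 0.5682 bits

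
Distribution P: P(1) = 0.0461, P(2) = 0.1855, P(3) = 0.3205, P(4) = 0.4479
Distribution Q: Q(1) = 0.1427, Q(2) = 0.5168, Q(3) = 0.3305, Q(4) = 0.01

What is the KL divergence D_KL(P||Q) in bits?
2.0932 bits

D_KL(P||Q) = Σ P(x) log₂(P(x)/Q(x))

Computing term by term:
  P(1)·log₂(P(1)/Q(1)) = 0.0461·log₂(0.0461/0.1427) = -0.07515
  P(2)·log₂(P(2)/Q(2)) = 0.1855·log₂(0.1855/0.5168) = -0.27420
  P(3)·log₂(P(3)/Q(3)) = 0.3205·log₂(0.3205/0.3305) = -0.01421
  P(4)·log₂(P(4)/Q(4)) = 0.4479·log₂(0.4479/0.01) = 2.45678

D_KL(P||Q) = -0.07515 - 0.27420 - 0.01421 + 2.45678 = 2.09322 ≈ 2.0932 bits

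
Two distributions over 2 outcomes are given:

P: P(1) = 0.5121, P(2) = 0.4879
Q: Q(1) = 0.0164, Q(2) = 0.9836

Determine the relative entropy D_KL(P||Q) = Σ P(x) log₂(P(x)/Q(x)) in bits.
2.0489 bits

D_KL(P||Q) = Σ P(x) log₂(P(x)/Q(x))

Computing term by term:
  P(1)·log₂(P(1)/Q(1)) = 0.5121·log₂(0.5121/0.0164) = 2.54240
  P(2)·log₂(P(2)/Q(2)) = 0.4879·log₂(0.4879/0.9836) = -0.49350

D_KL(P||Q) = 2.54240 - 0.49350 = 2.04890 ≈ 2.0489 bits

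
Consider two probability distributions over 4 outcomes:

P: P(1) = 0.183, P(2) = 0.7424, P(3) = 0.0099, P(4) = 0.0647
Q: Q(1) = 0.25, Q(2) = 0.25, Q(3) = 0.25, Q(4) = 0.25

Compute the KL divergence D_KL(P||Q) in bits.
0.9111 bits

D_KL(P||Q) = Σ P(x) log₂(P(x)/Q(x))

Computing term by term:
  P(1)·log₂(P(1)/Q(1)) = 0.183·log₂(0.183/0.25) = -0.08237
  P(2)·log₂(P(2)/Q(2)) = 0.7424·log₂(0.7424/0.25) = 1.16577
  P(3)·log₂(P(3)/Q(3)) = 0.0099·log₂(0.0099/0.25) = -0.04612
  P(4)·log₂(P(4)/Q(4)) = 0.0647·log₂(0.0647/0.25) = -0.12617

D_KL(P||Q) = -0.08237 + 1.16577 - 0.04612 - 0.12617 = 0.91111 ≈ 0.9111 bits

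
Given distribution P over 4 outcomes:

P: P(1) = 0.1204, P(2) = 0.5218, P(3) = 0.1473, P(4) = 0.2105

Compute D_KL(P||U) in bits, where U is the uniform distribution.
0.2624 bits

U(i) = 1/4 for all i

D_KL(P||U) = Σ P(x) log₂(P(x) / (1/4))
           = Σ P(x) log₂(P(x)) + log₂(4)
           = log₂(4) - H(P)

H(P) = -Σ P(x) log₂(P(x)):
  -P(1)·log₂(P(1)) = -(0.1204)·log₂(0.1204) = 0.36771
  -P(2)·log₂(P(2)) = -(0.5218)·log₂(0.5218) = 0.48967
  -P(3)·log₂(P(3)) = -(0.1473)·log₂(0.1473) = 0.40702
  -P(4)·log₂(P(4)) = -(0.2105)·log₂(0.2105) = 0.47323
H(P) = 0.36771 + 0.48967 + 0.40702 + 0.47323 = 1.73763 bits

log₂(4) = 2.00000 bits

D_KL(P||U) = 2.00000 - 1.73763 = 0.26237 ≈ 0.2624 bits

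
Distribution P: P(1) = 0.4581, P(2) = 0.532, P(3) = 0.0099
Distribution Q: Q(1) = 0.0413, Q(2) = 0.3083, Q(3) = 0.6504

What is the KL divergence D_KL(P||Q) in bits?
1.9492 bits

D_KL(P||Q) = Σ P(x) log₂(P(x)/Q(x))

Computing term by term:
  P(1)·log₂(P(1)/Q(1)) = 0.4581·log₂(0.4581/0.0413) = 1.59027
  P(2)·log₂(P(2)/Q(2)) = 0.532·log₂(0.532/0.3083) = 0.41873
  P(3)·log₂(P(3)/Q(3)) = 0.0099·log₂(0.0099/0.6504) = -0.05977

D_KL(P||Q) = 1.59027 + 0.41873 - 0.05977 = 1.94923 ≈ 1.9492 bits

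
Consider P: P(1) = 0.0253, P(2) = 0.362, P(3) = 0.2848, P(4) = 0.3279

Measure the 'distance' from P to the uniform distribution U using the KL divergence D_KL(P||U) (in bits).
0.2916 bits

U(i) = 1/4 for all i

D_KL(P||U) = Σ P(x) log₂(P(x) / (1/4))
           = Σ P(x) log₂(P(x)) + log₂(4)
           = log₂(4) - H(P)

H(P) = -Σ P(x) log₂(P(x)):
  -P(1)·log₂(P(1)) = -(0.0253)·log₂(0.0253) = 0.13421
  -P(2)·log₂(P(2)) = -(0.362)·log₂(0.362) = 0.53067
  -P(3)·log₂(P(3)) = -(0.2848)·log₂(0.2848) = 0.51605
  -P(4)·log₂(P(4)) = -(0.3279)·log₂(0.3279) = 0.52748
H(P) = 0.13421 + 0.53067 + 0.51605 + 0.52748 = 1.70841 bits

log₂(4) = 2.00000 bits

D_KL(P||U) = 2.00000 - 1.70841 = 0.29159 ≈ 0.2916 bits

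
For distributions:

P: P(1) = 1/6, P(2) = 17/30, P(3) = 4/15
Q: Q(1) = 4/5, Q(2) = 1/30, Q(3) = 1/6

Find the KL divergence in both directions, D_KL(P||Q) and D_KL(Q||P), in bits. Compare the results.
D_KL(P||Q) = 2.1199 bits, D_KL(Q||P) = 1.5612 bits. D_KL(P||Q) is larger than D_KL(Q||P) by 0.5587 bits; the two directions differ.

D_KL(P||Q) = Σ P(x) log₂(P(x)/Q(x))

Computing term by term:
  P(1)·log₂(P(1)/Q(1)) = (1/6)·log₂((1/6)/(4/5)) = -0.37717
  P(2)·log₂(P(2)/Q(2)) = (17/30)·log₂((17/30)/(1/30)) = 2.31623
  P(3)·log₂(P(3)/Q(3)) = (4/15)·log₂((4/15)/(1/6)) = 0.18082

D_KL(P||Q) = -0.37717 + 2.31623 + 0.18082 = 2.11988 ≈ 2.1199 bits

D_KL(Q||P) = Σ Q(x) log₂(Q(x)/P(x))

Computing term by term:
  Q(1)·log₂(Q(1)/P(1)) = (4/5)·log₂((4/5)/(1/6)) = 1.81043
  Q(2)·log₂(Q(2)/P(2)) = (1/30)·log₂((1/30)/(17/30)) = -0.13625
  Q(3)·log₂(Q(3)/P(3)) = (1/6)·log₂((1/6)/(4/15)) = -0.11301

D_KL(Q||P) = 1.81043 - 0.13625 - 0.11301 = 1.56117 ≈ 1.5612 bits

These are NOT equal (difference: 0.5587 bits). KL divergence is asymmetric: D_KL(P||Q) ≠ D_KL(Q||P) in general.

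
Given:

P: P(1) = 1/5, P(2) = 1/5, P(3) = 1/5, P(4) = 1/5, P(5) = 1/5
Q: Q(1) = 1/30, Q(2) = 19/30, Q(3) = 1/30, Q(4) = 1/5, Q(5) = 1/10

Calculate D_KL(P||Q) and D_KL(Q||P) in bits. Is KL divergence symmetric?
D_KL(P||Q) = 0.9014 bits, D_KL(Q||P) = 0.7809 bits. No, KL divergence is not symmetric.

D_KL(P||Q) = Σ P(x) log₂(P(x)/Q(x))

Computing term by term:
  P(1)·log₂(P(1)/Q(1)) = (1/5)·log₂((1/5)/(1/30)) = 0.51699
  P(2)·log₂(P(2)/Q(2)) = (1/5)·log₂((1/5)/(19/30)) = -0.33259
  P(3)·log₂(P(3)/Q(3)) = (1/5)·log₂((1/5)/(1/30)) = 0.51699
  P(4)·log₂(P(4)/Q(4)) = (1/5)·log₂((1/5)/(1/5)) = 0.00000
  P(5)·log₂(P(5)/Q(5)) = (1/5)·log₂((1/5)/(1/10)) = 0.20000

D_KL(P||Q) = 0.51699 - 0.33259 + 0.51699 + 0.00000 + 0.20000 = 0.90139 ≈ 0.9014 bits

D_KL(Q||P) = Σ Q(x) log₂(Q(x)/P(x))

Computing term by term:
  Q(1)·log₂(Q(1)/P(1)) = (1/30)·log₂((1/30)/(1/5)) = -0.08617
  Q(2)·log₂(Q(2)/P(2)) = (19/30)·log₂((19/30)/(1/5)) = 1.05321
  Q(3)·log₂(Q(3)/P(3)) = (1/30)·log₂((1/30)/(1/5)) = -0.08617
  Q(4)·log₂(Q(4)/P(4)) = (1/5)·log₂((1/5)/(1/5)) = 0.00000
  Q(5)·log₂(Q(5)/P(5)) = (1/10)·log₂((1/10)/(1/5)) = -0.10000

D_KL(Q||P) = -0.08617 + 1.05321 - 0.08617 + 0.00000 - 0.10000 = 0.78087 ≈ 0.7809 bits

These are NOT equal (difference: 0.1205 bits). KL divergence is asymmetric: D_KL(P||Q) ≠ D_KL(Q||P) in general.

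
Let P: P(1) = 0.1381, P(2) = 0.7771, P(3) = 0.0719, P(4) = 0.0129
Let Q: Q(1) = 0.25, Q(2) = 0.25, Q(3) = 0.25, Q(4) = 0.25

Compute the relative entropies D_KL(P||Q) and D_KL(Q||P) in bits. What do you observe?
D_KL(P||Q) = 0.9688 bits, D_KL(Q||P) = 1.3236 bits. The two directions give different values (D_KL(Q||P) exceeds D_KL(P||Q) by 0.3548 bits): KL divergence is asymmetric.

D_KL(P||Q) = Σ P(x) log₂(P(x)/Q(x))

Computing term by term:
  P(1)·log₂(P(1)/Q(1)) = 0.1381·log₂(0.1381/0.25) = -0.11824
  P(2)·log₂(P(2)/Q(2)) = 0.7771·log₂(0.7771/0.25) = 1.27147
  P(3)·log₂(P(3)/Q(3)) = 0.0719·log₂(0.0719/0.25) = -0.12927
  P(4)·log₂(P(4)/Q(4)) = 0.0129·log₂(0.0129/0.25) = -0.05517

D_KL(P||Q) = -0.11824 + 1.27147 - 0.12927 - 0.05517 = 0.96879 ≈ 0.9688 bits

D_KL(Q||P) = Σ Q(x) log₂(Q(x)/P(x))

Computing term by term:
  Q(1)·log₂(Q(1)/P(1)) = 0.25·log₂(0.25/0.1381) = 0.21405
  Q(2)·log₂(Q(2)/P(2)) = 0.25·log₂(0.25/0.7771) = -0.40904
  Q(3)·log₂(Q(3)/P(3)) = 0.25·log₂(0.25/0.0719) = 0.44947
  Q(4)·log₂(Q(4)/P(4)) = 0.25·log₂(0.25/0.0129) = 1.06912

D_KL(Q||P) = 0.21405 - 0.40904 + 0.44947 + 1.06912 = 1.32360 ≈ 1.3236 bits

These are NOT equal (difference: 0.3548 bits). KL divergence is asymmetric: D_KL(P||Q) ≠ D_KL(Q||P) in general.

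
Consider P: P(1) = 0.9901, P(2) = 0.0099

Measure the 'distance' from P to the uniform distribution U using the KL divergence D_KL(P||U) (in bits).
0.9199 bits

U(i) = 1/2 for all i

D_KL(P||U) = Σ P(x) log₂(P(x) / (1/2))
           = Σ P(x) log₂(P(x)) + log₂(2)
           = log₂(2) - H(P)

H(P) = -Σ P(x) log₂(P(x)):
  -P(1)·log₂(P(1)) = -(0.9901)·log₂(0.9901) = 0.01421
  -P(2)·log₂(P(2)) = -(0.0099)·log₂(0.0099) = 0.06592
H(P) = 0.01421 + 0.06592 = 0.08013 bits

log₂(2) = 1.00000 bits

D_KL(P||U) = 1.00000 - 0.08013 = 0.91987 ≈ 0.9199 bits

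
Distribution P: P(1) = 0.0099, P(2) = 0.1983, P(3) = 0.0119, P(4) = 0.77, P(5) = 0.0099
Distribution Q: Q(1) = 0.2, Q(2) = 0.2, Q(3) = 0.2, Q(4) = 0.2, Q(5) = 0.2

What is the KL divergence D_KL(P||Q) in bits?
1.3608 bits

D_KL(P||Q) = Σ P(x) log₂(P(x)/Q(x))

Computing term by term:
  P(1)·log₂(P(1)/Q(1)) = 0.0099·log₂(0.0099/0.2) = -0.04293
  P(2)·log₂(P(2)/Q(2)) = 0.1983·log₂(0.1983/0.2) = -0.00244
  P(3)·log₂(P(3)/Q(3)) = 0.0119·log₂(0.0119/0.2) = -0.04844
  P(4)·log₂(P(4)/Q(4)) = 0.77·log₂(0.77/0.2) = 1.49754
  P(5)·log₂(P(5)/Q(5)) = 0.0099·log₂(0.0099/0.2) = -0.04293

D_KL(P||Q) = -0.04293 - 0.00244 - 0.04844 + 1.49754 - 0.04293 = 1.36080 ≈ 1.3608 bits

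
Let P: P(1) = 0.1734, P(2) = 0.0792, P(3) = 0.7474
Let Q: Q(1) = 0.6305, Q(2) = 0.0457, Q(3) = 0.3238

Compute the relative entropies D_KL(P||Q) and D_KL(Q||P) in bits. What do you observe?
D_KL(P||Q) = 0.6418 bits, D_KL(Q||P) = 0.7472 bits. The two directions give different values (D_KL(Q||P) exceeds D_KL(P||Q) by 0.1054 bits): KL divergence is asymmetric.

D_KL(P||Q) = Σ P(x) log₂(P(x)/Q(x))

Computing term by term:
  P(1)·log₂(P(1)/Q(1)) = 0.1734·log₂(0.1734/0.6305) = -0.32294
  P(2)·log₂(P(2)/Q(2)) = 0.0792·log₂(0.0792/0.0457) = 0.06283
  P(3)·log₂(P(3)/Q(3)) = 0.7474·log₂(0.7474/0.3238) = 0.90195

D_KL(P||Q) = -0.32294 + 0.06283 + 0.90195 = 0.64184 ≈ 0.6418 bits

D_KL(Q||P) = Σ Q(x) log₂(Q(x)/P(x))

Computing term by term:
  Q(1)·log₂(Q(1)/P(1)) = 0.6305·log₂(0.6305/0.1734) = 1.17424
  Q(2)·log₂(Q(2)/P(2)) = 0.0457·log₂(0.0457/0.0792) = -0.03625
  Q(3)·log₂(Q(3)/P(3)) = 0.3238·log₂(0.3238/0.7474) = -0.39075

D_KL(Q||P) = 1.17424 - 0.03625 - 0.39075 = 0.74724 ≈ 0.7472 bits

These are NOT equal (difference: 0.1054 bits). KL divergence is asymmetric: D_KL(P||Q) ≠ D_KL(Q||P) in general.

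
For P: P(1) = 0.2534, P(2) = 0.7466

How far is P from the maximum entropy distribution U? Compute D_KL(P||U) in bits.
0.1834 bits

U(i) = 1/2 for all i

D_KL(P||U) = Σ P(x) log₂(P(x) / (1/2))
           = Σ P(x) log₂(P(x)) + log₂(2)
           = log₂(2) - H(P)

H(P) = -Σ P(x) log₂(P(x)):
  -P(1)·log₂(P(1)) = -(0.2534)·log₂(0.2534) = 0.50186
  -P(2)·log₂(P(2)) = -(0.7466)·log₂(0.7466) = 0.31476
H(P) = 0.50186 + 0.31476 = 0.81662 bits

log₂(2) = 1.00000 bits

D_KL(P||U) = 1.00000 - 0.81662 = 0.18338 ≈ 0.1834 bits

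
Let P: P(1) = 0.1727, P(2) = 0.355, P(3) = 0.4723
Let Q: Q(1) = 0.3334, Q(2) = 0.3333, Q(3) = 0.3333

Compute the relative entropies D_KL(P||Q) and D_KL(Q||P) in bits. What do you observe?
D_KL(P||Q) = 0.1059 bits, D_KL(Q||P) = 0.1185 bits. The two directions give different values (D_KL(Q||P) exceeds D_KL(P||Q) by 0.0126 bits): KL divergence is asymmetric.

D_KL(P||Q) = Σ P(x) log₂(P(x)/Q(x))

Computing term by term:
  P(1)·log₂(P(1)/Q(1)) = 0.1727·log₂(0.1727/0.3334) = -0.16389
  P(2)·log₂(P(2)/Q(2)) = 0.355·log₂(0.355/0.3333) = 0.03230
  P(3)·log₂(P(3)/Q(3)) = 0.4723·log₂(0.4723/0.3333) = 0.23751

D_KL(P||Q) = -0.16389 + 0.03230 + 0.23751 = 0.10592 ≈ 0.1059 bits

D_KL(Q||P) = Σ Q(x) log₂(Q(x)/P(x))

Computing term by term:
  Q(1)·log₂(Q(1)/P(1)) = 0.3334·log₂(0.3334/0.1727) = 0.31639
  Q(2)·log₂(Q(2)/P(2)) = 0.3333·log₂(0.3333/0.355) = -0.03033
  Q(3)·log₂(Q(3)/P(3)) = 0.3333·log₂(0.3333/0.4723) = -0.16761

D_KL(Q||P) = 0.31639 - 0.03033 - 0.16761 = 0.11845 ≈ 0.1185 bits

These are NOT equal (difference: 0.0126 bits). KL divergence is asymmetric: D_KL(P||Q) ≠ D_KL(Q||P) in general.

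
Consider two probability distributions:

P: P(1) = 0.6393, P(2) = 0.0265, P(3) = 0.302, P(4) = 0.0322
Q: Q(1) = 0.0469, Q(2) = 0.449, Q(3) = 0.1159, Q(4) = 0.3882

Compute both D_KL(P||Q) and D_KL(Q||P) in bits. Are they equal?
D_KL(P||Q) = 2.6028 bits, D_KL(Q||P) = 2.8905 bits. No, they are not equal.

D_KL(P||Q) = Σ P(x) log₂(P(x)/Q(x))

Computing term by term:
  P(1)·log₂(P(1)/Q(1)) = 0.6393·log₂(0.6393/0.0469) = 2.40942
  P(2)·log₂(P(2)/Q(2)) = 0.0265·log₂(0.0265/0.449) = -0.10819
  P(3)·log₂(P(3)/Q(3)) = 0.302·log₂(0.302/0.1159) = 0.41726
  P(4)·log₂(P(4)/Q(4)) = 0.0322·log₂(0.0322/0.3882) = -0.11565

D_KL(P||Q) = 2.40942 - 0.10819 + 0.41726 - 0.11565 = 2.60284 ≈ 2.6028 bits

D_KL(Q||P) = Σ Q(x) log₂(Q(x)/P(x))

Computing term by term:
  Q(1)·log₂(Q(1)/P(1)) = 0.0469·log₂(0.0469/0.6393) = -0.17676
  Q(2)·log₂(Q(2)/P(2)) = 0.449·log₂(0.449/0.0265) = 1.83311
  Q(3)·log₂(Q(3)/P(3)) = 0.1159·log₂(0.1159/0.302) = -0.16014
  Q(4)·log₂(Q(4)/P(4)) = 0.3882·log₂(0.3882/0.0322) = 1.39429

D_KL(Q||P) = -0.17676 + 1.83311 - 0.16014 + 1.39429 = 2.89050 ≈ 2.8905 bits

These are NOT equal (difference: 0.2877 bits). KL divergence is asymmetric: D_KL(P||Q) ≠ D_KL(Q||P) in general.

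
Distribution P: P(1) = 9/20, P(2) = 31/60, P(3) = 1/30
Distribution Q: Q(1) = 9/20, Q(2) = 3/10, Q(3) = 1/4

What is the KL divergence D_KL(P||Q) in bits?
0.3083 bits

D_KL(P||Q) = Σ P(x) log₂(P(x)/Q(x))

Computing term by term:
  P(1)·log₂(P(1)/Q(1)) = (9/20)·log₂((9/20)/(9/20)) = 0.00000
  P(2)·log₂(P(2)/Q(2)) = (31/60)·log₂((31/60)/(3/10)) = 0.40521
  P(3)·log₂(P(3)/Q(3)) = (1/30)·log₂((1/30)/(1/4)) = -0.09690

D_KL(P||Q) = 0.00000 + 0.40521 - 0.09690 = 0.30831 ≈ 0.3083 bits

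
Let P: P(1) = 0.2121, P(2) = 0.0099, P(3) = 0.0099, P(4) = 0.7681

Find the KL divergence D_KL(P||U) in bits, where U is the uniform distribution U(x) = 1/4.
1.1013 bits

U(i) = 1/4 for all i

D_KL(P||U) = Σ P(x) log₂(P(x) / (1/4))
           = Σ P(x) log₂(P(x)) + log₂(4)
           = log₂(4) - H(P)

H(P) = -Σ P(x) log₂(P(x)):
  -P(1)·log₂(P(1)) = -(0.2121)·log₂(0.2121) = 0.47451
  -P(2)·log₂(P(2)) = -(0.0099)·log₂(0.0099) = 0.06592
  -P(3)·log₂(P(3)) = -(0.0099)·log₂(0.0099) = 0.06592
  -P(4)·log₂(P(4)) = -(0.7681)·log₂(0.7681) = 0.29236
H(P) = 0.47451 + 0.06592 + 0.06592 + 0.29236 = 0.89871 bits

log₂(4) = 2.00000 bits

D_KL(P||U) = 2.00000 - 0.89871 = 1.10129 ≈ 1.1013 bits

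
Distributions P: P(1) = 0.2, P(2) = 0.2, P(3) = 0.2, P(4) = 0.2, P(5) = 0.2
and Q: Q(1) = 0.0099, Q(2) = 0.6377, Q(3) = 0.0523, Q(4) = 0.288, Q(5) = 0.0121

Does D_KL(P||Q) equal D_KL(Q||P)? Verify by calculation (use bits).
D_KL(P||Q) = 1.6239 bits, D_KL(Q||P) = 1.0252 bits. No — D_KL(P||Q) ≠ D_KL(Q||P) for this pair.

D_KL(P||Q) = Σ P(x) log₂(P(x)/Q(x))

Computing term by term:
  P(1)·log₂(P(1)/Q(1)) = 0.2·log₂(0.2/0.0099) = 0.86729
  P(2)·log₂(P(2)/Q(2)) = 0.2·log₂(0.2/0.6377) = -0.33458
  P(3)·log₂(P(3)/Q(3)) = 0.2·log₂(0.2/0.0523) = 0.38702
  P(4)·log₂(P(4)/Q(4)) = 0.2·log₂(0.2/0.288) = -0.10521
  P(5)·log₂(P(5)/Q(5)) = 0.2·log₂(0.2/0.0121) = 0.80938

D_KL(P||Q) = 0.86729 - 0.33458 + 0.38702 - 0.10521 + 0.80938 = 1.62390 ≈ 1.6239 bits

D_KL(Q||P) = Σ Q(x) log₂(Q(x)/P(x))

Computing term by term:
  Q(1)·log₂(Q(1)/P(1)) = 0.0099·log₂(0.0099/0.2) = -0.04293
  Q(2)·log₂(Q(2)/P(2)) = 0.6377·log₂(0.6377/0.2) = 1.06679
  Q(3)·log₂(Q(3)/P(3)) = 0.0523·log₂(0.0523/0.2) = -0.10121
  Q(4)·log₂(Q(4)/P(4)) = 0.288·log₂(0.288/0.2) = 0.15151
  Q(5)·log₂(Q(5)/P(5)) = 0.0121·log₂(0.0121/0.2) = -0.04897

D_KL(Q||P) = -0.04293 + 1.06679 - 0.10121 + 0.15151 - 0.04897 = 1.02519 ≈ 1.0252 bits

These are NOT equal (difference: 0.5987 bits). KL divergence is asymmetric: D_KL(P||Q) ≠ D_KL(Q||P) in general.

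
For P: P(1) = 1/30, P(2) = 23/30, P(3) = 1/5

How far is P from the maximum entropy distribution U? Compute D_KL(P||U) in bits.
0.6631 bits

U(i) = 1/3 for all i

D_KL(P||U) = Σ P(x) log₂(P(x) / (1/3))
           = Σ P(x) log₂(P(x)) + log₂(3)
           = log₂(3) - H(P)

H(P) = -Σ P(x) log₂(P(x)):
  -P(1)·log₂(P(1)) = -(1/30)·log₂(1/30) = 0.16356
  -P(2)·log₂(P(2)) = -(23/30)·log₂(23/30) = 0.29389
  -P(3)·log₂(P(3)) = -(1/5)·log₂(1/5) = 0.46439
H(P) = 0.16356 + 0.29389 + 0.46439 = 0.92184 bits

log₂(3) = 1.58496 bits

D_KL(P||U) = 1.58496 - 0.92184 = 0.66312 ≈ 0.6631 bits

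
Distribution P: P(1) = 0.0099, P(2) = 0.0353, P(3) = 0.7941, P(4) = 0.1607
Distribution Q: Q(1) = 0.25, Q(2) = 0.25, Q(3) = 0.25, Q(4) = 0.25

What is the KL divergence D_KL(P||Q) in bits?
1.0758 bits

D_KL(P||Q) = Σ P(x) log₂(P(x)/Q(x))

Computing term by term:
  P(1)·log₂(P(1)/Q(1)) = 0.0099·log₂(0.0099/0.25) = -0.04612
  P(2)·log₂(P(2)/Q(2)) = 0.0353·log₂(0.0353/0.25) = -0.09969
  P(3)·log₂(P(3)/Q(3)) = 0.7941·log₂(0.7941/0.25) = 1.32408
  P(4)·log₂(P(4)/Q(4)) = 0.1607·log₂(0.1607/0.25) = -0.10246

D_KL(P||Q) = -0.04612 - 0.09969 + 1.32408 - 0.10246 = 1.07581 ≈ 1.0758 bits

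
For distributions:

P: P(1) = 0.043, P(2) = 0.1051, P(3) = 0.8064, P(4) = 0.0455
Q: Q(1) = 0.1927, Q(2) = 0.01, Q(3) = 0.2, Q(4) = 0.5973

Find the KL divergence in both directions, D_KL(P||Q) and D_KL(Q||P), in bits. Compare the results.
D_KL(P||Q) = 1.7167 bits, D_KL(Q||P) = 2.1994 bits. D_KL(Q||P) is larger than D_KL(P||Q) by 0.4827 bits; the two directions differ.

D_KL(P||Q) = Σ P(x) log₂(P(x)/Q(x))

Computing term by term:
  P(1)·log₂(P(1)/Q(1)) = 0.043·log₂(0.043/0.1927) = -0.09305
  P(2)·log₂(P(2)/Q(2)) = 0.1051·log₂(0.1051/0.01) = 0.35668
  P(3)·log₂(P(3)/Q(3)) = 0.8064·log₂(0.8064/0.2) = 1.62207
  P(4)·log₂(P(4)/Q(4)) = 0.0455·log₂(0.0455/0.5973) = -0.16901

D_KL(P||Q) = -0.09305 + 0.35668 + 1.62207 - 0.16901 = 1.71669 ≈ 1.7167 bits

D_KL(Q||P) = Σ Q(x) log₂(Q(x)/P(x))

Computing term by term:
  Q(1)·log₂(Q(1)/P(1)) = 0.1927·log₂(0.1927/0.043) = 0.41699
  Q(2)·log₂(Q(2)/P(2)) = 0.01·log₂(0.01/0.1051) = -0.03394
  Q(3)·log₂(Q(3)/P(3)) = 0.2·log₂(0.2/0.8064) = -0.40230
  Q(4)·log₂(Q(4)/P(4)) = 0.5973·log₂(0.5973/0.0455) = 2.21868

D_KL(Q||P) = 0.41699 - 0.03394 - 0.40230 + 2.21868 = 2.19943 ≈ 2.1994 bits

These are NOT equal (difference: 0.4827 bits). KL divergence is asymmetric: D_KL(P||Q) ≠ D_KL(Q||P) in general.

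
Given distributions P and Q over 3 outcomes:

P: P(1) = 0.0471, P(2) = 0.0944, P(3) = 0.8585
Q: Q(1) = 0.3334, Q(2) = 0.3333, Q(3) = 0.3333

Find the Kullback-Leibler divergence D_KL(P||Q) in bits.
0.8671 bits

D_KL(P||Q) = Σ P(x) log₂(P(x)/Q(x))

Computing term by term:
  P(1)·log₂(P(1)/Q(1)) = 0.0471·log₂(0.0471/0.3334) = -0.13298
  P(2)·log₂(P(2)/Q(2)) = 0.0944·log₂(0.0944/0.3333) = -0.17180
  P(3)·log₂(P(3)/Q(3)) = 0.8585·log₂(0.8585/0.3333) = 1.17185

D_KL(P||Q) = -0.13298 - 0.17180 + 1.17185 = 0.86707 ≈ 0.8671 bits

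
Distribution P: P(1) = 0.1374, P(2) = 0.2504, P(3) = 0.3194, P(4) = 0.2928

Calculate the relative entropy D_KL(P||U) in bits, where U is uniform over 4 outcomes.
0.0616 bits

U(i) = 1/4 for all i

D_KL(P||U) = Σ P(x) log₂(P(x) / (1/4))
           = Σ P(x) log₂(P(x)) + log₂(4)
           = log₂(4) - H(P)

H(P) = -Σ P(x) log₂(P(x)):
  -P(1)·log₂(P(1)) = -(0.1374)·log₂(0.1374) = 0.39345
  -P(2)·log₂(P(2)) = -(0.2504)·log₂(0.2504) = 0.50022
  -P(3)·log₂(P(3)) = -(0.3194)·log₂(0.3194) = 0.52591
  -P(4)·log₂(P(4)) = -(0.2928)·log₂(0.2928) = 0.51885
H(P) = 0.39345 + 0.50022 + 0.52591 + 0.51885 = 1.93843 bits

log₂(4) = 2.00000 bits

D_KL(P||U) = 2.00000 - 1.93843 = 0.06157 ≈ 0.0616 bits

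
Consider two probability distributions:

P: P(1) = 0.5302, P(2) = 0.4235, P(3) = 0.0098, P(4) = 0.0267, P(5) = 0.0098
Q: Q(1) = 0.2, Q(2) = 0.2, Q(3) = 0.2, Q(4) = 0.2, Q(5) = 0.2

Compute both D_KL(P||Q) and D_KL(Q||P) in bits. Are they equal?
D_KL(P||Q) = 1.0413 bits, D_KL(Q||P) = 1.8237 bits. No, they are not equal.

D_KL(P||Q) = Σ P(x) log₂(P(x)/Q(x))

Computing term by term:
  P(1)·log₂(P(1)/Q(1)) = 0.5302·log₂(0.5302/0.2) = 0.74575
  P(2)·log₂(P(2)/Q(2)) = 0.4235·log₂(0.4235/0.2) = 0.45838
  P(3)·log₂(P(3)/Q(3)) = 0.0098·log₂(0.0098/0.2) = -0.04264
  P(4)·log₂(P(4)/Q(4)) = 0.0267·log₂(0.0267/0.2) = -0.07757
  P(5)·log₂(P(5)/Q(5)) = 0.0098·log₂(0.0098/0.2) = -0.04264

D_KL(P||Q) = 0.74575 + 0.45838 - 0.04264 - 0.07757 - 0.04264 = 1.04128 ≈ 1.0413 bits

D_KL(Q||P) = Σ Q(x) log₂(Q(x)/P(x))

Computing term by term:
  Q(1)·log₂(Q(1)/P(1)) = 0.2·log₂(0.2/0.5302) = -0.28131
  Q(2)·log₂(Q(2)/P(2)) = 0.2·log₂(0.2/0.4235) = -0.21647
  Q(3)·log₂(Q(3)/P(3)) = 0.2·log₂(0.2/0.0098) = 0.87021
  Q(4)·log₂(Q(4)/P(4)) = 0.2·log₂(0.2/0.0267) = 0.58102
  Q(5)·log₂(Q(5)/P(5)) = 0.2·log₂(0.2/0.0098) = 0.87021

D_KL(Q||P) = -0.28131 - 0.21647 + 0.87021 + 0.58102 + 0.87021 = 1.82366 ≈ 1.8237 bits

These are NOT equal (difference: 0.7824 bits). KL divergence is asymmetric: D_KL(P||Q) ≠ D_KL(Q||P) in general.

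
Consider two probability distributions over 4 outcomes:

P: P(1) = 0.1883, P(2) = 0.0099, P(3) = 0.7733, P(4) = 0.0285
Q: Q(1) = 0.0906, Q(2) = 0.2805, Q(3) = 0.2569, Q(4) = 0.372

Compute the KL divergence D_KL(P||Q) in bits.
1.2748 bits

D_KL(P||Q) = Σ P(x) log₂(P(x)/Q(x))

Computing term by term:
  P(1)·log₂(P(1)/Q(1)) = 0.1883·log₂(0.1883/0.0906) = 0.19874
  P(2)·log₂(P(2)/Q(2)) = 0.0099·log₂(0.0099/0.2805) = -0.04776
  P(3)·log₂(P(3)/Q(3)) = 0.7733·log₂(0.7733/0.2569) = 1.22941
  P(4)·log₂(P(4)/Q(4)) = 0.0285·log₂(0.0285/0.372) = -0.10563

D_KL(P||Q) = 0.19874 - 0.04776 + 1.22941 - 0.10563 = 1.27476 ≈ 1.2748 bits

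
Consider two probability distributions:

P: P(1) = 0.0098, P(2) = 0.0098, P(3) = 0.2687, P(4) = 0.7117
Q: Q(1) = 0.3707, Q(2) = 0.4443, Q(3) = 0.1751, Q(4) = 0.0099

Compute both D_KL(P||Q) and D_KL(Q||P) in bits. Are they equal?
D_KL(P||Q) = 4.4503 bits, D_KL(Q||P) = 4.2185 bits. No, they are not equal.

D_KL(P||Q) = Σ P(x) log₂(P(x)/Q(x))

Computing term by term:
  P(1)·log₂(P(1)/Q(1)) = 0.0098·log₂(0.0098/0.3707) = -0.05137
  P(2)·log₂(P(2)/Q(2)) = 0.0098·log₂(0.0098/0.4443) = -0.05393
  P(3)·log₂(P(3)/Q(3)) = 0.2687·log₂(0.2687/0.1751) = 0.16601
  P(4)·log₂(P(4)/Q(4)) = 0.7117·log₂(0.7117/0.0099) = 4.38955

D_KL(P||Q) = -0.05137 - 0.05393 + 0.16601 + 4.38955 = 4.45026 ≈ 4.4503 bits

D_KL(Q||P) = Σ Q(x) log₂(Q(x)/P(x))

Computing term by term:
  Q(1)·log₂(Q(1)/P(1)) = 0.3707·log₂(0.3707/0.0098) = 1.94296
  Q(2)·log₂(Q(2)/P(2)) = 0.4443·log₂(0.4443/0.0098) = 2.44481
  Q(3)·log₂(Q(3)/P(3)) = 0.1751·log₂(0.1751/0.2687) = -0.10818
  Q(4)·log₂(Q(4)/P(4)) = 0.0099·log₂(0.0099/0.7117) = -0.06106

D_KL(Q||P) = 1.94296 + 2.44481 - 0.10818 - 0.06106 = 4.21853 ≈ 4.2185 bits

These are NOT equal (difference: 0.2318 bits). KL divergence is asymmetric: D_KL(P||Q) ≠ D_KL(Q||P) in general.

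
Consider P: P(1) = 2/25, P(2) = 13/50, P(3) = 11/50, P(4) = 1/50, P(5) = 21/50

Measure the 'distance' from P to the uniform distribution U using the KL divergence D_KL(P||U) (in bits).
0.4060 bits

U(i) = 1/5 for all i

D_KL(P||U) = Σ P(x) log₂(P(x) / (1/5))
           = Σ P(x) log₂(P(x)) + log₂(5)
           = log₂(5) - H(P)

H(P) = -Σ P(x) log₂(P(x)):
  -P(1)·log₂(P(1)) = -(2/25)·log₂(2/25) = 0.29151
  -P(2)·log₂(P(2)) = -(13/50)·log₂(13/50) = 0.50529
  -P(3)·log₂(P(3)) = -(11/50)·log₂(11/50) = 0.48057
  -P(4)·log₂(P(4)) = -(1/50)·log₂(1/50) = 0.11288
  -P(5)·log₂(P(5)) = -(21/50)·log₂(21/50) = 0.52565
H(P) = 0.29151 + 0.50529 + 0.48057 + 0.11288 + 0.52565 = 1.91590 bits

log₂(5) = 2.32193 bits

D_KL(P||U) = 2.32193 - 1.91590 = 0.40603 ≈ 0.4060 bits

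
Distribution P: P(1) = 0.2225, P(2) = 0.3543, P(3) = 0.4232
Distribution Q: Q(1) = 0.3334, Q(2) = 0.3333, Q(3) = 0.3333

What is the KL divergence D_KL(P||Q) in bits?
0.0472 bits

D_KL(P||Q) = Σ P(x) log₂(P(x)/Q(x))

Computing term by term:
  P(1)·log₂(P(1)/Q(1)) = 0.2225·log₂(0.2225/0.3334) = -0.12982
  P(2)·log₂(P(2)/Q(2)) = 0.3543·log₂(0.3543/0.3333) = 0.03123
  P(3)·log₂(P(3)/Q(3)) = 0.4232·log₂(0.4232/0.3333) = 0.14580

D_KL(P||Q) = -0.12982 + 0.03123 + 0.14580 = 0.04721 ≈ 0.0472 bits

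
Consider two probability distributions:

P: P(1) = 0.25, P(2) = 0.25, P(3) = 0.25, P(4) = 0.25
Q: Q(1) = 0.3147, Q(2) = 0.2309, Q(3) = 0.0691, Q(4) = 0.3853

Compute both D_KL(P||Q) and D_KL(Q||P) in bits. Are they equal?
D_KL(P||Q) = 0.2534 bits, D_KL(Q||P) = 0.1903 bits. No, they are not equal.

D_KL(P||Q) = Σ P(x) log₂(P(x)/Q(x))

Computing term by term:
  P(1)·log₂(P(1)/Q(1)) = 0.25·log₂(0.25/0.3147) = -0.08301
  P(2)·log₂(P(2)/Q(2)) = 0.25·log₂(0.25/0.2309) = 0.02866
  P(3)·log₂(P(3)/Q(3)) = 0.25·log₂(0.25/0.0691) = 0.46379
  P(4)·log₂(P(4)/Q(4)) = 0.25·log₂(0.25/0.3853) = -0.15601

D_KL(P||Q) = -0.08301 + 0.02866 + 0.46379 - 0.15601 = 0.25343 ≈ 0.2534 bits

D_KL(Q||P) = Σ Q(x) log₂(Q(x)/P(x))

Computing term by term:
  Q(1)·log₂(Q(1)/P(1)) = 0.3147·log₂(0.3147/0.25) = 0.10450
  Q(2)·log₂(Q(2)/P(2)) = 0.2309·log₂(0.2309/0.25) = -0.02647
  Q(3)·log₂(Q(3)/P(3)) = 0.0691·log₂(0.0691/0.25) = -0.12819
  Q(4)·log₂(Q(4)/P(4)) = 0.3853·log₂(0.3853/0.25) = 0.24045

D_KL(Q||P) = 0.10450 - 0.02647 - 0.12819 + 0.24045 = 0.19029 ≈ 0.1903 bits

These are NOT equal (difference: 0.0631 bits). KL divergence is asymmetric: D_KL(P||Q) ≠ D_KL(Q||P) in general.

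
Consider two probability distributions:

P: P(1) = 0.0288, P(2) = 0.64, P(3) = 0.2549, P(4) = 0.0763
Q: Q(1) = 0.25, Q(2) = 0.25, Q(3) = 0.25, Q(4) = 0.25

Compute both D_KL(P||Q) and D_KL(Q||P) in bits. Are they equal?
D_KL(P||Q) = 0.6546 bits, D_KL(Q||P) = 0.8615 bits. No, they are not equal.

D_KL(P||Q) = Σ P(x) log₂(P(x)/Q(x))

Computing term by term:
  P(1)·log₂(P(1)/Q(1)) = 0.0288·log₂(0.0288/0.25) = -0.08979
  P(2)·log₂(P(2)/Q(2)) = 0.64·log₂(0.64/0.25) = 0.86793
  P(3)·log₂(P(3)/Q(3)) = 0.2549·log₂(0.2549/0.25) = 0.00714
  P(4)·log₂(P(4)/Q(4)) = 0.0763·log₂(0.0763/0.25) = -0.13064

D_KL(P||Q) = -0.08979 + 0.86793 + 0.00714 - 0.13064 = 0.65464 ≈ 0.6546 bits

D_KL(Q||P) = Σ Q(x) log₂(Q(x)/P(x))

Computing term by term:
  Q(1)·log₂(Q(1)/P(1)) = 0.25·log₂(0.25/0.0288) = 0.77945
  Q(2)·log₂(Q(2)/P(2)) = 0.25·log₂(0.25/0.64) = -0.33904
  Q(3)·log₂(Q(3)/P(3)) = 0.25·log₂(0.25/0.2549) = -0.00700
  Q(4)·log₂(Q(4)/P(4)) = 0.25·log₂(0.25/0.0763) = 0.42804

D_KL(Q||P) = 0.77945 - 0.33904 - 0.00700 + 0.42804 = 0.86145 ≈ 0.8615 bits

These are NOT equal (difference: 0.2069 bits). KL divergence is asymmetric: D_KL(P||Q) ≠ D_KL(Q||P) in general.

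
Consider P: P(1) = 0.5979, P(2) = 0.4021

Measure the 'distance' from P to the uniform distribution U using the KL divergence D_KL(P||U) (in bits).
0.0278 bits

U(i) = 1/2 for all i

D_KL(P||U) = Σ P(x) log₂(P(x) / (1/2))
           = Σ P(x) log₂(P(x)) + log₂(2)
           = log₂(2) - H(P)

H(P) = -Σ P(x) log₂(P(x)):
  -P(1)·log₂(P(1)) = -(0.5979)·log₂(0.5979) = 0.44366
  -P(2)·log₂(P(2)) = -(0.4021)·log₂(0.4021) = 0.52851
H(P) = 0.44366 + 0.52851 = 0.97217 bits

log₂(2) = 1.00000 bits

D_KL(P||U) = 1.00000 - 0.97217 = 0.02783 ≈ 0.0278 bits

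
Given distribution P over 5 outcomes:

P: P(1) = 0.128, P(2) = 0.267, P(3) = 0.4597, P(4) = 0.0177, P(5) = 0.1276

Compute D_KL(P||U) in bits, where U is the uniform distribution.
0.4362 bits

U(i) = 1/5 for all i

D_KL(P||U) = Σ P(x) log₂(P(x) / (1/5))
           = Σ P(x) log₂(P(x)) + log₂(5)
           = log₂(5) - H(P)

H(P) = -Σ P(x) log₂(P(x)):
  -P(1)·log₂(P(1)) = -(0.128)·log₂(0.128) = 0.37962
  -P(2)·log₂(P(2)) = -(0.267)·log₂(0.267) = 0.50866
  -P(3)·log₂(P(3)) = -(0.4597)·log₂(0.4597) = 0.51543
  -P(4)·log₂(P(4)) = -(0.0177)·log₂(0.0177) = 0.10302
  -P(5)·log₂(P(5)) = -(0.1276)·log₂(0.1276) = 0.37901
H(P) = 0.37962 + 0.50866 + 0.51543 + 0.10302 + 0.37901 = 1.88574 bits

log₂(5) = 2.32193 bits

D_KL(P||U) = 2.32193 - 1.88574 = 0.43619 ≈ 0.4362 bits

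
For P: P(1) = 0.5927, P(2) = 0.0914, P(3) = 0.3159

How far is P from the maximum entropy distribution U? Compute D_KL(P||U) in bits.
0.2970 bits

U(i) = 1/3 for all i

D_KL(P||U) = Σ P(x) log₂(P(x) / (1/3))
           = Σ P(x) log₂(P(x)) + log₂(3)
           = log₂(3) - H(P)

H(P) = -Σ P(x) log₂(P(x)):
  -P(1)·log₂(P(1)) = -(0.5927)·log₂(0.5927) = 0.44727
  -P(2)·log₂(P(2)) = -(0.0914)·log₂(0.0914) = 0.31548
  -P(3)·log₂(P(3)) = -(0.3159)·log₂(0.3159) = 0.52517
H(P) = 0.44727 + 0.31548 + 0.52517 = 1.28792 bits

log₂(3) = 1.58496 bits

D_KL(P||U) = 1.58496 - 1.28792 = 0.29704 ≈ 0.2970 bits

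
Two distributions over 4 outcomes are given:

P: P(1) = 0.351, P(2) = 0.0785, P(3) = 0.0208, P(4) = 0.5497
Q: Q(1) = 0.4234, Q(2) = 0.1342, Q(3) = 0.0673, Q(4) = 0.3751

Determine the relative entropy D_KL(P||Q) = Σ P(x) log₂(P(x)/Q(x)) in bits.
0.1122 bits

D_KL(P||Q) = Σ P(x) log₂(P(x)/Q(x))

Computing term by term:
  P(1)·log₂(P(1)/Q(1)) = 0.351·log₂(0.351/0.4234) = -0.09496
  P(2)·log₂(P(2)/Q(2)) = 0.0785·log₂(0.0785/0.1342) = -0.06073
  P(3)·log₂(P(3)/Q(3)) = 0.0208·log₂(0.0208/0.0673) = -0.03524
  P(4)·log₂(P(4)/Q(4)) = 0.5497·log₂(0.5497/0.3751) = 0.30309

D_KL(P||Q) = -0.09496 - 0.06073 - 0.03524 + 0.30309 = 0.11216 ≈ 0.1122 bits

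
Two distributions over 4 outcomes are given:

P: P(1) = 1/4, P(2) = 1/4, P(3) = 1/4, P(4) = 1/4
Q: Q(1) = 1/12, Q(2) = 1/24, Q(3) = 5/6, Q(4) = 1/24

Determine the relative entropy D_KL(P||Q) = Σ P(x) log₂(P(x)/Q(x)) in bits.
1.2545 bits

D_KL(P||Q) = Σ P(x) log₂(P(x)/Q(x))

Computing term by term:
  P(1)·log₂(P(1)/Q(1)) = (1/4)·log₂((1/4)/(1/12)) = 0.39624
  P(2)·log₂(P(2)/Q(2)) = (1/4)·log₂((1/4)/(1/24)) = 0.64624
  P(3)·log₂(P(3)/Q(3)) = (1/4)·log₂((1/4)/(5/6)) = -0.43424
  P(4)·log₂(P(4)/Q(4)) = (1/4)·log₂((1/4)/(1/24)) = 0.64624

D_KL(P||Q) = 0.39624 + 0.64624 - 0.43424 + 0.64624 = 1.25448 ≈ 1.2545 bits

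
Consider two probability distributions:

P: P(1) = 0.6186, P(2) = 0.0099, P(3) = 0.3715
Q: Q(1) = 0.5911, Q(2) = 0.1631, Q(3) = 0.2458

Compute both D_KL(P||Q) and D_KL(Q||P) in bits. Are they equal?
D_KL(P||Q) = 0.2219 bits, D_KL(Q||P) = 0.4740 bits. No, they are not equal.

D_KL(P||Q) = Σ P(x) log₂(P(x)/Q(x))

Computing term by term:
  P(1)·log₂(P(1)/Q(1)) = 0.6186·log₂(0.6186/0.5911) = 0.04058
  P(2)·log₂(P(2)/Q(2)) = 0.0099·log₂(0.0099/0.1631) = -0.04002
  P(3)·log₂(P(3)/Q(3)) = 0.3715·log₂(0.3715/0.2458) = 0.22137

D_KL(P||Q) = 0.04058 - 0.04002 + 0.22137 = 0.22193 ≈ 0.2219 bits

D_KL(Q||P) = Σ Q(x) log₂(Q(x)/P(x))

Computing term by term:
  Q(1)·log₂(Q(1)/P(1)) = 0.5911·log₂(0.5911/0.6186) = -0.03878
  Q(2)·log₂(Q(2)/P(2)) = 0.1631·log₂(0.1631/0.0099) = 0.65928
  Q(3)·log₂(Q(3)/P(3)) = 0.2458·log₂(0.2458/0.3715) = -0.14647

D_KL(Q||P) = -0.03878 + 0.65928 - 0.14647 = 0.47403 ≈ 0.4740 bits

These are NOT equal (difference: 0.2521 bits). KL divergence is asymmetric: D_KL(P||Q) ≠ D_KL(Q||P) in general.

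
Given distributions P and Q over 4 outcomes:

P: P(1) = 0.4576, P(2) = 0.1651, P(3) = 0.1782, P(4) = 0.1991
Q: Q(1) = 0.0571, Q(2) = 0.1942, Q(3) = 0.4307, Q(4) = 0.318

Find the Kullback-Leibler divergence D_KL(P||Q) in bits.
0.9739 bits

D_KL(P||Q) = Σ P(x) log₂(P(x)/Q(x))

Computing term by term:
  P(1)·log₂(P(1)/Q(1)) = 0.4576·log₂(0.4576/0.0571) = 1.37396
  P(2)·log₂(P(2)/Q(2)) = 0.1651·log₂(0.1651/0.1942) = -0.03867
  P(3)·log₂(P(3)/Q(3)) = 0.1782·log₂(0.1782/0.4307) = -0.22688
  P(4)·log₂(P(4)/Q(4)) = 0.1991·log₂(0.1991/0.318) = -0.13450

D_KL(P||Q) = 1.37396 - 0.03867 - 0.22688 - 0.13450 = 0.97391 ≈ 0.9739 bits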